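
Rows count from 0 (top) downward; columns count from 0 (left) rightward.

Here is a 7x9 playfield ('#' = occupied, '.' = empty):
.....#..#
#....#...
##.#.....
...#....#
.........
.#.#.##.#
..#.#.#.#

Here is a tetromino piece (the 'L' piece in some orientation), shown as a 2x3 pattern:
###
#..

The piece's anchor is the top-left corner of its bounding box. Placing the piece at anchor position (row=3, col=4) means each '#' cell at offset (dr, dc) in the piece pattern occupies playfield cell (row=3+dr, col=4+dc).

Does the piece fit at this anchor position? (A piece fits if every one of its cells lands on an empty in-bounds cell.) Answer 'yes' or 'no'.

Check each piece cell at anchor (3, 4):
  offset (0,0) -> (3,4): empty -> OK
  offset (0,1) -> (3,5): empty -> OK
  offset (0,2) -> (3,6): empty -> OK
  offset (1,0) -> (4,4): empty -> OK
All cells valid: yes

Answer: yes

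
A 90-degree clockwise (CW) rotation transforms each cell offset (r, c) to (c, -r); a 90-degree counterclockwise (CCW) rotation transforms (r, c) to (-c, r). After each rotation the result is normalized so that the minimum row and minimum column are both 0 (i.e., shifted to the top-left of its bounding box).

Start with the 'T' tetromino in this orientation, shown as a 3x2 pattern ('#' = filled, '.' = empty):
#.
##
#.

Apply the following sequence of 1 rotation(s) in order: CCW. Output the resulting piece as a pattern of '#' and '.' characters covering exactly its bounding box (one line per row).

Start:
#.
##
#.
After rotation 1 (CCW):
.#.
###

Answer: .#.
###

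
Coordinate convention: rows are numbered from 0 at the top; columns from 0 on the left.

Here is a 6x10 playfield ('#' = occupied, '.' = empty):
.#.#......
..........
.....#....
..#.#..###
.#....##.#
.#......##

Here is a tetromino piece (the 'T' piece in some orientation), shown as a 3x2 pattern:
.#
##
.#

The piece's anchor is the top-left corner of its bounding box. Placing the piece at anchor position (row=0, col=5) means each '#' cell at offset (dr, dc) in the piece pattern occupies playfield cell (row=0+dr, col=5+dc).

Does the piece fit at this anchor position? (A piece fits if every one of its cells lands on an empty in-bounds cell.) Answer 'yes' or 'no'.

Answer: yes

Derivation:
Check each piece cell at anchor (0, 5):
  offset (0,1) -> (0,6): empty -> OK
  offset (1,0) -> (1,5): empty -> OK
  offset (1,1) -> (1,6): empty -> OK
  offset (2,1) -> (2,6): empty -> OK
All cells valid: yes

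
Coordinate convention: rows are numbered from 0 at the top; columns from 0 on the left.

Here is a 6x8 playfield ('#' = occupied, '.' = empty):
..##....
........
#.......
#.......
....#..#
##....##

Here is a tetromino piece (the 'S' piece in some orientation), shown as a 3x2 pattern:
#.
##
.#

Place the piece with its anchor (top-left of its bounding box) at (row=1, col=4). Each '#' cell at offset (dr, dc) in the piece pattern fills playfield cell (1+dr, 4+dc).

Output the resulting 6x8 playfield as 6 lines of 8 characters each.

Answer: ..##....
....#...
#...##..
#....#..
....#..#
##....##

Derivation:
Fill (1+0,4+0) = (1,4)
Fill (1+1,4+0) = (2,4)
Fill (1+1,4+1) = (2,5)
Fill (1+2,4+1) = (3,5)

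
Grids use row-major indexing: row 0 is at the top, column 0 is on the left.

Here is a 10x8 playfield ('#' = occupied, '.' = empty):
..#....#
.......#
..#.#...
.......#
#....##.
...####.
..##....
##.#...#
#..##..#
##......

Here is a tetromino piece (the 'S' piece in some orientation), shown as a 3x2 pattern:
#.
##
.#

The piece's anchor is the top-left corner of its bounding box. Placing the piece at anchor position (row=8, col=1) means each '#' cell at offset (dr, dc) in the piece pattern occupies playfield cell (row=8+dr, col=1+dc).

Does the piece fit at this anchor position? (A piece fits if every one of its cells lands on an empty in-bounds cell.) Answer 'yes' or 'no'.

Answer: no

Derivation:
Check each piece cell at anchor (8, 1):
  offset (0,0) -> (8,1): empty -> OK
  offset (1,0) -> (9,1): occupied ('#') -> FAIL
  offset (1,1) -> (9,2): empty -> OK
  offset (2,1) -> (10,2): out of bounds -> FAIL
All cells valid: no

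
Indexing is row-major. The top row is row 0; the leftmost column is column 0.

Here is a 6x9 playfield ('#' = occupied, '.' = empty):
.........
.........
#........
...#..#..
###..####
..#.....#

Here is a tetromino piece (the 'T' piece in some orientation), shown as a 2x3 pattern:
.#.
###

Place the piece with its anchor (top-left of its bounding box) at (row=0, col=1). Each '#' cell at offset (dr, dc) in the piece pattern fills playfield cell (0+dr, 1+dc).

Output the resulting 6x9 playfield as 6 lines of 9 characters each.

Fill (0+0,1+1) = (0,2)
Fill (0+1,1+0) = (1,1)
Fill (0+1,1+1) = (1,2)
Fill (0+1,1+2) = (1,3)

Answer: ..#......
.###.....
#........
...#..#..
###..####
..#.....#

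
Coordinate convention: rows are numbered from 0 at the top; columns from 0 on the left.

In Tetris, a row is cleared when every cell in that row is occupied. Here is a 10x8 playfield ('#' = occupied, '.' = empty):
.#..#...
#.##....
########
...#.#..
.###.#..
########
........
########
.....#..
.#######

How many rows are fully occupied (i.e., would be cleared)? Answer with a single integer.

Answer: 3

Derivation:
Check each row:
  row 0: 6 empty cells -> not full
  row 1: 5 empty cells -> not full
  row 2: 0 empty cells -> FULL (clear)
  row 3: 6 empty cells -> not full
  row 4: 4 empty cells -> not full
  row 5: 0 empty cells -> FULL (clear)
  row 6: 8 empty cells -> not full
  row 7: 0 empty cells -> FULL (clear)
  row 8: 7 empty cells -> not full
  row 9: 1 empty cell -> not full
Total rows cleared: 3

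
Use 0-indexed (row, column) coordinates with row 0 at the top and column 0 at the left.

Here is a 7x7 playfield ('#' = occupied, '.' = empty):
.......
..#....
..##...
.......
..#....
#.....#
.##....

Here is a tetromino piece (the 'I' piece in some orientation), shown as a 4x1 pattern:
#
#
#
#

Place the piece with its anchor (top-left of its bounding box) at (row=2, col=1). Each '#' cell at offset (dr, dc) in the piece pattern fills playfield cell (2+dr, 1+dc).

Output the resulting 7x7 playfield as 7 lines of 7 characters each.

Answer: .......
..#....
.###...
.#.....
.##....
##....#
.##....

Derivation:
Fill (2+0,1+0) = (2,1)
Fill (2+1,1+0) = (3,1)
Fill (2+2,1+0) = (4,1)
Fill (2+3,1+0) = (5,1)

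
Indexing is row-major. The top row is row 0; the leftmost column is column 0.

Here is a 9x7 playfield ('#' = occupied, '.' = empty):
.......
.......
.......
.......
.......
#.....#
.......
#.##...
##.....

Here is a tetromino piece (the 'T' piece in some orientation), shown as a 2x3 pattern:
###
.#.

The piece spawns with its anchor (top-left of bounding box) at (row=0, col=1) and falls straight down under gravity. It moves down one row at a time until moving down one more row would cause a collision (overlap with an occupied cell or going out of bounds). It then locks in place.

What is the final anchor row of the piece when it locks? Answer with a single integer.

Answer: 5

Derivation:
Spawn at (row=0, col=1). Try each row:
  row 0: fits
  row 1: fits
  row 2: fits
  row 3: fits
  row 4: fits
  row 5: fits
  row 6: blocked -> lock at row 5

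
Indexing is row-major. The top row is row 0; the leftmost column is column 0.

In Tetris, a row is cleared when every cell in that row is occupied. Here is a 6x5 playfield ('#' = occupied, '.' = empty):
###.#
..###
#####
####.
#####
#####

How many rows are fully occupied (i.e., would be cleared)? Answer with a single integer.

Answer: 3

Derivation:
Check each row:
  row 0: 1 empty cell -> not full
  row 1: 2 empty cells -> not full
  row 2: 0 empty cells -> FULL (clear)
  row 3: 1 empty cell -> not full
  row 4: 0 empty cells -> FULL (clear)
  row 5: 0 empty cells -> FULL (clear)
Total rows cleared: 3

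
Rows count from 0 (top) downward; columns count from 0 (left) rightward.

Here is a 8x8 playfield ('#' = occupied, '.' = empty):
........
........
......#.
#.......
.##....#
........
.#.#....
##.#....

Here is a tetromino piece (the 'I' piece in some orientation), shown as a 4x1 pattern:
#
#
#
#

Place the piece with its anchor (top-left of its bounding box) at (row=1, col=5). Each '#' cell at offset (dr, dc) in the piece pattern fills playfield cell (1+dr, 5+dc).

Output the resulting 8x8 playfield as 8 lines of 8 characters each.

Answer: ........
.....#..
.....##.
#....#..
.##..#.#
........
.#.#....
##.#....

Derivation:
Fill (1+0,5+0) = (1,5)
Fill (1+1,5+0) = (2,5)
Fill (1+2,5+0) = (3,5)
Fill (1+3,5+0) = (4,5)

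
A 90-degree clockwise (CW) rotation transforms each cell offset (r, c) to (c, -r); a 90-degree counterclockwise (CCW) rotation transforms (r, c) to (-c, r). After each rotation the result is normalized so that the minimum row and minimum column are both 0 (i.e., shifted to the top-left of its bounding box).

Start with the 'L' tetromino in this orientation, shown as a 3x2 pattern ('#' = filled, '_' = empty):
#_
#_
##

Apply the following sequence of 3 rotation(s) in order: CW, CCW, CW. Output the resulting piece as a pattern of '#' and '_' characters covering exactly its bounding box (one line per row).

Answer: ###
#__

Derivation:
Start:
#_
#_
##
After rotation 1 (CW):
###
#__
After rotation 2 (CCW):
#_
#_
##
After rotation 3 (CW):
###
#__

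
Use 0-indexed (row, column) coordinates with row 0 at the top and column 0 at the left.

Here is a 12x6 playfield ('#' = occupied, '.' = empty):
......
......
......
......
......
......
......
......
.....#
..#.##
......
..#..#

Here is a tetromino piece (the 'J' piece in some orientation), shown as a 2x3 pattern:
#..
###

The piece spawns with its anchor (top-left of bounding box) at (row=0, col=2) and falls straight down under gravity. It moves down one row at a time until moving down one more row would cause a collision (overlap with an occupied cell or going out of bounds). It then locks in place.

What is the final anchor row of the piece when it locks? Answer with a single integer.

Answer: 7

Derivation:
Spawn at (row=0, col=2). Try each row:
  row 0: fits
  row 1: fits
  row 2: fits
  row 3: fits
  row 4: fits
  row 5: fits
  row 6: fits
  row 7: fits
  row 8: blocked -> lock at row 7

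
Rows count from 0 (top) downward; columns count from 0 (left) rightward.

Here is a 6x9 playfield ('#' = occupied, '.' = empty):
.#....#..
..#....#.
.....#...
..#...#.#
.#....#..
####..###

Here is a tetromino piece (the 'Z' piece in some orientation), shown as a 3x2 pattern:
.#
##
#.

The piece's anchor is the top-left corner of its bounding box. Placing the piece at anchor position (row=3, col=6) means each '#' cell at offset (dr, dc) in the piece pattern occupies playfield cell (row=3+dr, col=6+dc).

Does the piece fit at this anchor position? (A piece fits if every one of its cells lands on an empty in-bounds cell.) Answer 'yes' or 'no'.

Answer: no

Derivation:
Check each piece cell at anchor (3, 6):
  offset (0,1) -> (3,7): empty -> OK
  offset (1,0) -> (4,6): occupied ('#') -> FAIL
  offset (1,1) -> (4,7): empty -> OK
  offset (2,0) -> (5,6): occupied ('#') -> FAIL
All cells valid: no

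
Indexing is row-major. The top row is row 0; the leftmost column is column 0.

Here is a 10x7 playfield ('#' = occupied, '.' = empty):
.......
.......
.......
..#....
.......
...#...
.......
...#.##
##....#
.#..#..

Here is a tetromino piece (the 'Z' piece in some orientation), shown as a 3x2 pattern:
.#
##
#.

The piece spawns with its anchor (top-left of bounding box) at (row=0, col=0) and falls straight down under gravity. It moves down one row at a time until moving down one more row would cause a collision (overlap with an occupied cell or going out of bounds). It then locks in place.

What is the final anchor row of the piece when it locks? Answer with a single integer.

Spawn at (row=0, col=0). Try each row:
  row 0: fits
  row 1: fits
  row 2: fits
  row 3: fits
  row 4: fits
  row 5: fits
  row 6: blocked -> lock at row 5

Answer: 5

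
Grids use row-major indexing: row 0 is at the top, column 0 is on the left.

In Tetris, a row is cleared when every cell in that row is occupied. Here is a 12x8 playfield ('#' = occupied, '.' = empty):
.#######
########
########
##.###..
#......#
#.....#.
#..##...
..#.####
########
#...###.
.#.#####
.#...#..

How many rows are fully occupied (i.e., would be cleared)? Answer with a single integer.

Check each row:
  row 0: 1 empty cell -> not full
  row 1: 0 empty cells -> FULL (clear)
  row 2: 0 empty cells -> FULL (clear)
  row 3: 3 empty cells -> not full
  row 4: 6 empty cells -> not full
  row 5: 6 empty cells -> not full
  row 6: 5 empty cells -> not full
  row 7: 3 empty cells -> not full
  row 8: 0 empty cells -> FULL (clear)
  row 9: 4 empty cells -> not full
  row 10: 2 empty cells -> not full
  row 11: 6 empty cells -> not full
Total rows cleared: 3

Answer: 3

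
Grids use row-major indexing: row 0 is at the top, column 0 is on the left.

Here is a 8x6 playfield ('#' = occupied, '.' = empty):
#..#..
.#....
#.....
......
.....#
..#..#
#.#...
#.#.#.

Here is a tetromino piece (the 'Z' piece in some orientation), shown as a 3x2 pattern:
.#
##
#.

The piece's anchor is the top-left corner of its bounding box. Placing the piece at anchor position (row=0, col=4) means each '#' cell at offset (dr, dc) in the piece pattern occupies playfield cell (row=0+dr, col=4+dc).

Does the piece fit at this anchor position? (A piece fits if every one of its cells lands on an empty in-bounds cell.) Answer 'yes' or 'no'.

Answer: yes

Derivation:
Check each piece cell at anchor (0, 4):
  offset (0,1) -> (0,5): empty -> OK
  offset (1,0) -> (1,4): empty -> OK
  offset (1,1) -> (1,5): empty -> OK
  offset (2,0) -> (2,4): empty -> OK
All cells valid: yes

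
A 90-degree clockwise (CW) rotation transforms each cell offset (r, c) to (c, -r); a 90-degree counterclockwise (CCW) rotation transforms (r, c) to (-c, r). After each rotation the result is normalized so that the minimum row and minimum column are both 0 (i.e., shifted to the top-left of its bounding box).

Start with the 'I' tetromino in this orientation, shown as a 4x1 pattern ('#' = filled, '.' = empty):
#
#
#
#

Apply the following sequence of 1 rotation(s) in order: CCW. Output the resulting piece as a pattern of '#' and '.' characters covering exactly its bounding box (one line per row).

Start:
#
#
#
#
After rotation 1 (CCW):
####

Answer: ####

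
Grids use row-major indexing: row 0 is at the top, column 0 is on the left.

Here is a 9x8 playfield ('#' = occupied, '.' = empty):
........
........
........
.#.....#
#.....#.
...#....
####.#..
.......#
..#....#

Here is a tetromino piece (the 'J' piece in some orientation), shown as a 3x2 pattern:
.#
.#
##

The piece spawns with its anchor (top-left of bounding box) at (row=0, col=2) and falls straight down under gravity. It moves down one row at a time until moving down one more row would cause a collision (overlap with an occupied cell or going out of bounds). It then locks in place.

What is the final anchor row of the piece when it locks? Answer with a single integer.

Answer: 2

Derivation:
Spawn at (row=0, col=2). Try each row:
  row 0: fits
  row 1: fits
  row 2: fits
  row 3: blocked -> lock at row 2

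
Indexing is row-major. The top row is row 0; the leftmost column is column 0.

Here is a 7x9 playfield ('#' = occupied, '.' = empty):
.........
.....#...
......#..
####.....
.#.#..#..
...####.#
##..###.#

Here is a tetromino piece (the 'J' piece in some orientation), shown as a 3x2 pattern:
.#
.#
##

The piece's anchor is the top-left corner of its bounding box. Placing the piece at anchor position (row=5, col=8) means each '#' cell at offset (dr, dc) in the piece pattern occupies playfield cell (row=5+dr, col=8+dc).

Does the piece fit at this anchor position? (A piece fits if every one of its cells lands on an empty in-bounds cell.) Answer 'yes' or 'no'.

Check each piece cell at anchor (5, 8):
  offset (0,1) -> (5,9): out of bounds -> FAIL
  offset (1,1) -> (6,9): out of bounds -> FAIL
  offset (2,0) -> (7,8): out of bounds -> FAIL
  offset (2,1) -> (7,9): out of bounds -> FAIL
All cells valid: no

Answer: no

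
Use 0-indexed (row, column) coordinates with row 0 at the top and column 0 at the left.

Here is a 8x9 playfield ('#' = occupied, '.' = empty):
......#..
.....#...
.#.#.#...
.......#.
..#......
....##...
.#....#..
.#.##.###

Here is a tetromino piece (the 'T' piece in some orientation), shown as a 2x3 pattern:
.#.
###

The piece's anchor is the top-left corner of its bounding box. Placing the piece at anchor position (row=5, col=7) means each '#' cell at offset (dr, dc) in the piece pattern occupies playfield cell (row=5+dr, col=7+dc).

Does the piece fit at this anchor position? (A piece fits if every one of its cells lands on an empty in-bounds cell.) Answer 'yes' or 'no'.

Answer: no

Derivation:
Check each piece cell at anchor (5, 7):
  offset (0,1) -> (5,8): empty -> OK
  offset (1,0) -> (6,7): empty -> OK
  offset (1,1) -> (6,8): empty -> OK
  offset (1,2) -> (6,9): out of bounds -> FAIL
All cells valid: no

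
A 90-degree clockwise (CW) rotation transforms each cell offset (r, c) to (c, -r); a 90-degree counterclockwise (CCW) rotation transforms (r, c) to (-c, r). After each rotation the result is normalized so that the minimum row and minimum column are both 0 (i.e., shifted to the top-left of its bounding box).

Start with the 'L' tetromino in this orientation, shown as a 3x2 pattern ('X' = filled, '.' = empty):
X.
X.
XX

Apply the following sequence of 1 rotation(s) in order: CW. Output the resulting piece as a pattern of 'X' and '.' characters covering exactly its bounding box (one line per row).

Answer: XXX
X..

Derivation:
Start:
X.
X.
XX
After rotation 1 (CW):
XXX
X..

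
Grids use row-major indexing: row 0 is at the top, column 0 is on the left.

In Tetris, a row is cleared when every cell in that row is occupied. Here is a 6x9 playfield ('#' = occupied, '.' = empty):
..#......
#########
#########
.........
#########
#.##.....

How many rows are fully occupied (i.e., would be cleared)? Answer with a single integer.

Answer: 3

Derivation:
Check each row:
  row 0: 8 empty cells -> not full
  row 1: 0 empty cells -> FULL (clear)
  row 2: 0 empty cells -> FULL (clear)
  row 3: 9 empty cells -> not full
  row 4: 0 empty cells -> FULL (clear)
  row 5: 6 empty cells -> not full
Total rows cleared: 3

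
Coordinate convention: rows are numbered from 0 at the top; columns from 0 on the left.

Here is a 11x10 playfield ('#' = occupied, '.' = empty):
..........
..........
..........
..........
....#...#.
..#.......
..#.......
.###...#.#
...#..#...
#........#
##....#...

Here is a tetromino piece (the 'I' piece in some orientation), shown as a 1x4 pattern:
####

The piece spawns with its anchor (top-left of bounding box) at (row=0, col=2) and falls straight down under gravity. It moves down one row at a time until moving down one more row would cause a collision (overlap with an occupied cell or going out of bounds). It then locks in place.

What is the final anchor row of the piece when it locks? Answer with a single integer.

Answer: 3

Derivation:
Spawn at (row=0, col=2). Try each row:
  row 0: fits
  row 1: fits
  row 2: fits
  row 3: fits
  row 4: blocked -> lock at row 3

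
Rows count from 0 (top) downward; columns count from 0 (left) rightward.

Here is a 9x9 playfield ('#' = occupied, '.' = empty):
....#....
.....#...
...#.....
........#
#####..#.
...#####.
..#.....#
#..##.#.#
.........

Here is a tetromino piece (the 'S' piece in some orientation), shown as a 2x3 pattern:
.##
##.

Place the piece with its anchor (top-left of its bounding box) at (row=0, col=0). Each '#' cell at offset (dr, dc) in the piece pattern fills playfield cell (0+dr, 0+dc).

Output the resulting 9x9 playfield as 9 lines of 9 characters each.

Answer: .##.#....
##...#...
...#.....
........#
#####..#.
...#####.
..#.....#
#..##.#.#
.........

Derivation:
Fill (0+0,0+1) = (0,1)
Fill (0+0,0+2) = (0,2)
Fill (0+1,0+0) = (1,0)
Fill (0+1,0+1) = (1,1)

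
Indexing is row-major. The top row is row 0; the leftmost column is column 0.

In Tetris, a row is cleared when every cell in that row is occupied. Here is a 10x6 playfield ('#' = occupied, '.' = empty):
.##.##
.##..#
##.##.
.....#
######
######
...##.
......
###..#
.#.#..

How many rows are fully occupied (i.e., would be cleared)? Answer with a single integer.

Check each row:
  row 0: 2 empty cells -> not full
  row 1: 3 empty cells -> not full
  row 2: 2 empty cells -> not full
  row 3: 5 empty cells -> not full
  row 4: 0 empty cells -> FULL (clear)
  row 5: 0 empty cells -> FULL (clear)
  row 6: 4 empty cells -> not full
  row 7: 6 empty cells -> not full
  row 8: 2 empty cells -> not full
  row 9: 4 empty cells -> not full
Total rows cleared: 2

Answer: 2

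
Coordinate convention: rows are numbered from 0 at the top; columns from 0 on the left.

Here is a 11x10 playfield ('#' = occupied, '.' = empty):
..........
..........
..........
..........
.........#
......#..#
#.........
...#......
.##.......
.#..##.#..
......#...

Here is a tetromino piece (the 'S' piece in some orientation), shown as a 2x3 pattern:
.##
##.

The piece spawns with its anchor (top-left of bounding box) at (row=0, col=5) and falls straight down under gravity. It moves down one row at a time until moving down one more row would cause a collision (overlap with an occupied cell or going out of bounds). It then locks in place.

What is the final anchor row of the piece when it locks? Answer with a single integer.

Spawn at (row=0, col=5). Try each row:
  row 0: fits
  row 1: fits
  row 2: fits
  row 3: fits
  row 4: blocked -> lock at row 3

Answer: 3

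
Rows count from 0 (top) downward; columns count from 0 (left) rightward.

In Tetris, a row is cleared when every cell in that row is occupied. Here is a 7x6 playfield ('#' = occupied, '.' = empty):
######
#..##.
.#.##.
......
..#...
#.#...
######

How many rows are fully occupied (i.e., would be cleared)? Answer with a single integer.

Answer: 2

Derivation:
Check each row:
  row 0: 0 empty cells -> FULL (clear)
  row 1: 3 empty cells -> not full
  row 2: 3 empty cells -> not full
  row 3: 6 empty cells -> not full
  row 4: 5 empty cells -> not full
  row 5: 4 empty cells -> not full
  row 6: 0 empty cells -> FULL (clear)
Total rows cleared: 2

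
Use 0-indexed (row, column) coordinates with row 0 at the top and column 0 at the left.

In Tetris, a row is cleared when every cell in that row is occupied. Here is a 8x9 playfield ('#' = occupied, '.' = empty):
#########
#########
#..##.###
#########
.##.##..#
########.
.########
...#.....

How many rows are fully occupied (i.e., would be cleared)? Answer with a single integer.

Check each row:
  row 0: 0 empty cells -> FULL (clear)
  row 1: 0 empty cells -> FULL (clear)
  row 2: 3 empty cells -> not full
  row 3: 0 empty cells -> FULL (clear)
  row 4: 4 empty cells -> not full
  row 5: 1 empty cell -> not full
  row 6: 1 empty cell -> not full
  row 7: 8 empty cells -> not full
Total rows cleared: 3

Answer: 3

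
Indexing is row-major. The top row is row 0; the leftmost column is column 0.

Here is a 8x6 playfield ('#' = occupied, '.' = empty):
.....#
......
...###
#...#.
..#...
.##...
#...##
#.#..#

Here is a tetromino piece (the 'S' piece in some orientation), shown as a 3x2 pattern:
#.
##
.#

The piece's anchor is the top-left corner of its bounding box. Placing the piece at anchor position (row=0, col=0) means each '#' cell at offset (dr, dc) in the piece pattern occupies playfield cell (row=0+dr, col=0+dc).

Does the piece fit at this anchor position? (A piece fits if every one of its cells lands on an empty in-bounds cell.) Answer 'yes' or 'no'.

Answer: yes

Derivation:
Check each piece cell at anchor (0, 0):
  offset (0,0) -> (0,0): empty -> OK
  offset (1,0) -> (1,0): empty -> OK
  offset (1,1) -> (1,1): empty -> OK
  offset (2,1) -> (2,1): empty -> OK
All cells valid: yes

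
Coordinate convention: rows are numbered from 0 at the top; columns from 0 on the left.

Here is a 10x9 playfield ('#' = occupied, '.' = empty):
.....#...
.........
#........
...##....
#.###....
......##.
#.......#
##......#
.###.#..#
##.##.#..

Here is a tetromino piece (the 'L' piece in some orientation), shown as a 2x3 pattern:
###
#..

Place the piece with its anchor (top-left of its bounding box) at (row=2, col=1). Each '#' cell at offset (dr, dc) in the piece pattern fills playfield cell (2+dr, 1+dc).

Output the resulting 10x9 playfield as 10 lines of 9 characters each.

Fill (2+0,1+0) = (2,1)
Fill (2+0,1+1) = (2,2)
Fill (2+0,1+2) = (2,3)
Fill (2+1,1+0) = (3,1)

Answer: .....#...
.........
####.....
.#.##....
#.###....
......##.
#.......#
##......#
.###.#..#
##.##.#..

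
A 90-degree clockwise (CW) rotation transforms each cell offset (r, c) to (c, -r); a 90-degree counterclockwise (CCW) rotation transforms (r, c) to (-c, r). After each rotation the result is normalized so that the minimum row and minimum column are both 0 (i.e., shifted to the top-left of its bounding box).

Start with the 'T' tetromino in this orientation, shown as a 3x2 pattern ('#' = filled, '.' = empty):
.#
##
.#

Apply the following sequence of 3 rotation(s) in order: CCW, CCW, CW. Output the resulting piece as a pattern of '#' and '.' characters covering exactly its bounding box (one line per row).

Start:
.#
##
.#
After rotation 1 (CCW):
###
.#.
After rotation 2 (CCW):
#.
##
#.
After rotation 3 (CW):
###
.#.

Answer: ###
.#.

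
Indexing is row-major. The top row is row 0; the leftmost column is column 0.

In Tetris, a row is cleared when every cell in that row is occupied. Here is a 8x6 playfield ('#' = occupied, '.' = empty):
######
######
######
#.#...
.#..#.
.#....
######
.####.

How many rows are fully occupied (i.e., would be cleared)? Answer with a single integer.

Check each row:
  row 0: 0 empty cells -> FULL (clear)
  row 1: 0 empty cells -> FULL (clear)
  row 2: 0 empty cells -> FULL (clear)
  row 3: 4 empty cells -> not full
  row 4: 4 empty cells -> not full
  row 5: 5 empty cells -> not full
  row 6: 0 empty cells -> FULL (clear)
  row 7: 2 empty cells -> not full
Total rows cleared: 4

Answer: 4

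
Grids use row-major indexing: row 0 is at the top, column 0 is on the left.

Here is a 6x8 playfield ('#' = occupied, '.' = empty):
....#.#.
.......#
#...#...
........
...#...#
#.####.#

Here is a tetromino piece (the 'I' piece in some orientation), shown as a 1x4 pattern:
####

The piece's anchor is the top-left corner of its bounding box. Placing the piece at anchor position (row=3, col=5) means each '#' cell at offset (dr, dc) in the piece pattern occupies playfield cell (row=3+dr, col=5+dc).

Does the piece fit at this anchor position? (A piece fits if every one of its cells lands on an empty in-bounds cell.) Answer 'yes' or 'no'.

Answer: no

Derivation:
Check each piece cell at anchor (3, 5):
  offset (0,0) -> (3,5): empty -> OK
  offset (0,1) -> (3,6): empty -> OK
  offset (0,2) -> (3,7): empty -> OK
  offset (0,3) -> (3,8): out of bounds -> FAIL
All cells valid: no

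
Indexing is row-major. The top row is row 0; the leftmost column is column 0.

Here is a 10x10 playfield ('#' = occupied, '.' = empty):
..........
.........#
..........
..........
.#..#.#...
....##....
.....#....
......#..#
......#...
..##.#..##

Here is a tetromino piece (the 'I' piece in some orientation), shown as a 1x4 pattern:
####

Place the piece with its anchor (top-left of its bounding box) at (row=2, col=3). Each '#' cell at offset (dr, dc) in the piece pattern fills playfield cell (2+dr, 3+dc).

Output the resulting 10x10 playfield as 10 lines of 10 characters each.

Fill (2+0,3+0) = (2,3)
Fill (2+0,3+1) = (2,4)
Fill (2+0,3+2) = (2,5)
Fill (2+0,3+3) = (2,6)

Answer: ..........
.........#
...####...
..........
.#..#.#...
....##....
.....#....
......#..#
......#...
..##.#..##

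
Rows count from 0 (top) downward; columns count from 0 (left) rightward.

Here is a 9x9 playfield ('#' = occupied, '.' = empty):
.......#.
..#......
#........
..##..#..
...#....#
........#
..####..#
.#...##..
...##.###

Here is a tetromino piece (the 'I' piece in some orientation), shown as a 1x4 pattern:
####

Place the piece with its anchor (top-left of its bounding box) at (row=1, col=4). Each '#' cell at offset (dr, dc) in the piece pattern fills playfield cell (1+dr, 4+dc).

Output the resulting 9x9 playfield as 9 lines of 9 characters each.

Answer: .......#.
..#.####.
#........
..##..#..
...#....#
........#
..####..#
.#...##..
...##.###

Derivation:
Fill (1+0,4+0) = (1,4)
Fill (1+0,4+1) = (1,5)
Fill (1+0,4+2) = (1,6)
Fill (1+0,4+3) = (1,7)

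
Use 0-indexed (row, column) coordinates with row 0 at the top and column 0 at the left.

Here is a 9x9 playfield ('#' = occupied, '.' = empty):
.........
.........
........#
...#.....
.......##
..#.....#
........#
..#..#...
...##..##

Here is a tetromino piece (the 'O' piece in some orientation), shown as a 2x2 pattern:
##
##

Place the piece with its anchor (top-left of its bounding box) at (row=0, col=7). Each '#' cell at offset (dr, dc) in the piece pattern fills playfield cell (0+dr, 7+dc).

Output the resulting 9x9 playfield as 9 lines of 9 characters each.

Answer: .......##
.......##
........#
...#.....
.......##
..#.....#
........#
..#..#...
...##..##

Derivation:
Fill (0+0,7+0) = (0,7)
Fill (0+0,7+1) = (0,8)
Fill (0+1,7+0) = (1,7)
Fill (0+1,7+1) = (1,8)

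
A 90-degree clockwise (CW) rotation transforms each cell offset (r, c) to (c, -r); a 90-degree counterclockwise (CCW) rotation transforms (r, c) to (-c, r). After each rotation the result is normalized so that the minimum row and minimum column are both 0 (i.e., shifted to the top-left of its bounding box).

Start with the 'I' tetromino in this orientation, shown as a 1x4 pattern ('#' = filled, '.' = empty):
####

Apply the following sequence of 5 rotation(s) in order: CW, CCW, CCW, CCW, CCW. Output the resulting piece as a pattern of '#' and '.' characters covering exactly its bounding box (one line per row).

Start:
####
After rotation 1 (CW):
#
#
#
#
After rotation 2 (CCW):
####
After rotation 3 (CCW):
#
#
#
#
After rotation 4 (CCW):
####
After rotation 5 (CCW):
#
#
#
#

Answer: #
#
#
#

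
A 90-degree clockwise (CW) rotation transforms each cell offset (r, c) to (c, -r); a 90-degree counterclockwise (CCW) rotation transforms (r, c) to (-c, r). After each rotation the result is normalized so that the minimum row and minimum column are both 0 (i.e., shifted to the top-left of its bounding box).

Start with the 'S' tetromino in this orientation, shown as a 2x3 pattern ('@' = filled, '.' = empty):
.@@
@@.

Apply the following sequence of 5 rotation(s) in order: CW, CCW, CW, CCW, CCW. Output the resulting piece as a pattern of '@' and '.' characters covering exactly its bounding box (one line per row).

Start:
.@@
@@.
After rotation 1 (CW):
@.
@@
.@
After rotation 2 (CCW):
.@@
@@.
After rotation 3 (CW):
@.
@@
.@
After rotation 4 (CCW):
.@@
@@.
After rotation 5 (CCW):
@.
@@
.@

Answer: @.
@@
.@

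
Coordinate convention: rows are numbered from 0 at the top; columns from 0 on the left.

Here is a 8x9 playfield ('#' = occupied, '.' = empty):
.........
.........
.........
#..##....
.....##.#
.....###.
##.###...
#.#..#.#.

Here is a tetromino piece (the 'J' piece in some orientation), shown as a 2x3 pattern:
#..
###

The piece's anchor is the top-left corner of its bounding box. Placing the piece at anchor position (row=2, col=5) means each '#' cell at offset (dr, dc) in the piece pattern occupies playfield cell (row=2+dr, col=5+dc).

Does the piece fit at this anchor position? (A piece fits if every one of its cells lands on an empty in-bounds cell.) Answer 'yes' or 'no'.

Check each piece cell at anchor (2, 5):
  offset (0,0) -> (2,5): empty -> OK
  offset (1,0) -> (3,5): empty -> OK
  offset (1,1) -> (3,6): empty -> OK
  offset (1,2) -> (3,7): empty -> OK
All cells valid: yes

Answer: yes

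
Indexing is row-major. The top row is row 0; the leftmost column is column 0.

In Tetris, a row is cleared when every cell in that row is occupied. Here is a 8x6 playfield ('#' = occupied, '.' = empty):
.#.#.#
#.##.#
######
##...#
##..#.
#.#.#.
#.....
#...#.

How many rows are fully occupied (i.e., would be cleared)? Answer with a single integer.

Answer: 1

Derivation:
Check each row:
  row 0: 3 empty cells -> not full
  row 1: 2 empty cells -> not full
  row 2: 0 empty cells -> FULL (clear)
  row 3: 3 empty cells -> not full
  row 4: 3 empty cells -> not full
  row 5: 3 empty cells -> not full
  row 6: 5 empty cells -> not full
  row 7: 4 empty cells -> not full
Total rows cleared: 1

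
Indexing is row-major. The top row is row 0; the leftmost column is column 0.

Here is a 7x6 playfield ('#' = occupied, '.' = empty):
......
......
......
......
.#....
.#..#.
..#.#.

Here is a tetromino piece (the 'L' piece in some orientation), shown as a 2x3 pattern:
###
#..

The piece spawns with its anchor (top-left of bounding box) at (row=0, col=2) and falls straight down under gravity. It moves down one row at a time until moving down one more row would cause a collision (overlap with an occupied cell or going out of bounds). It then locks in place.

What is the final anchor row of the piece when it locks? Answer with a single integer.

Spawn at (row=0, col=2). Try each row:
  row 0: fits
  row 1: fits
  row 2: fits
  row 3: fits
  row 4: fits
  row 5: blocked -> lock at row 4

Answer: 4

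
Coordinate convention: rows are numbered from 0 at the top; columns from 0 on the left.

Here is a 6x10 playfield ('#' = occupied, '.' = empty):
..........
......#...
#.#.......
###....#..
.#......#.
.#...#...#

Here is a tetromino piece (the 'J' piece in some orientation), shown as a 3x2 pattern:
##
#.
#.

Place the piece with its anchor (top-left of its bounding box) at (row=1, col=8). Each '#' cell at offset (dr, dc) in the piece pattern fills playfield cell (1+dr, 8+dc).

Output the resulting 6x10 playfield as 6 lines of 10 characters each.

Answer: ..........
......#.##
#.#.....#.
###....##.
.#......#.
.#...#...#

Derivation:
Fill (1+0,8+0) = (1,8)
Fill (1+0,8+1) = (1,9)
Fill (1+1,8+0) = (2,8)
Fill (1+2,8+0) = (3,8)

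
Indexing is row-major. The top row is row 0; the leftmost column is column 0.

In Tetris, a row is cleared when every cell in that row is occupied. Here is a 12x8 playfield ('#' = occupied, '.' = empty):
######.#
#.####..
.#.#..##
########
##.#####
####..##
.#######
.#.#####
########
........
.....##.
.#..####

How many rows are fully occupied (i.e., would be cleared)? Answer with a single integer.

Answer: 2

Derivation:
Check each row:
  row 0: 1 empty cell -> not full
  row 1: 3 empty cells -> not full
  row 2: 4 empty cells -> not full
  row 3: 0 empty cells -> FULL (clear)
  row 4: 1 empty cell -> not full
  row 5: 2 empty cells -> not full
  row 6: 1 empty cell -> not full
  row 7: 2 empty cells -> not full
  row 8: 0 empty cells -> FULL (clear)
  row 9: 8 empty cells -> not full
  row 10: 6 empty cells -> not full
  row 11: 3 empty cells -> not full
Total rows cleared: 2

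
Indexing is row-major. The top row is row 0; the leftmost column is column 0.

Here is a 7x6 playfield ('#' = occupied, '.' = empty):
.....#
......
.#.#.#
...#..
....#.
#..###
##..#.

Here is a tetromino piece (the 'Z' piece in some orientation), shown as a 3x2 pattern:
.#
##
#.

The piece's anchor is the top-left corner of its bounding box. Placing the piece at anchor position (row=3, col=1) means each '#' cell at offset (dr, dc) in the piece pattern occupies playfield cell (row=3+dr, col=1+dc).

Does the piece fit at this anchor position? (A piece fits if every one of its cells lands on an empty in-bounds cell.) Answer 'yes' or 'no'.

Answer: yes

Derivation:
Check each piece cell at anchor (3, 1):
  offset (0,1) -> (3,2): empty -> OK
  offset (1,0) -> (4,1): empty -> OK
  offset (1,1) -> (4,2): empty -> OK
  offset (2,0) -> (5,1): empty -> OK
All cells valid: yes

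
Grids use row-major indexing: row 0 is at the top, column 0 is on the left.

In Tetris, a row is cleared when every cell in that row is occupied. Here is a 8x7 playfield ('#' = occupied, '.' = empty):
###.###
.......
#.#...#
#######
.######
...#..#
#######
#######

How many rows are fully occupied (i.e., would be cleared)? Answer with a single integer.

Check each row:
  row 0: 1 empty cell -> not full
  row 1: 7 empty cells -> not full
  row 2: 4 empty cells -> not full
  row 3: 0 empty cells -> FULL (clear)
  row 4: 1 empty cell -> not full
  row 5: 5 empty cells -> not full
  row 6: 0 empty cells -> FULL (clear)
  row 7: 0 empty cells -> FULL (clear)
Total rows cleared: 3

Answer: 3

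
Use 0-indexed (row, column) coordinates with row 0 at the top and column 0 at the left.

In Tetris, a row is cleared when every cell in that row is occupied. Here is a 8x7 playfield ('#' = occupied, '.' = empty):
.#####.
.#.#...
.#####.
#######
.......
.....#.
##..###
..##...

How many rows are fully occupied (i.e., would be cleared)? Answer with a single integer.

Check each row:
  row 0: 2 empty cells -> not full
  row 1: 5 empty cells -> not full
  row 2: 2 empty cells -> not full
  row 3: 0 empty cells -> FULL (clear)
  row 4: 7 empty cells -> not full
  row 5: 6 empty cells -> not full
  row 6: 2 empty cells -> not full
  row 7: 5 empty cells -> not full
Total rows cleared: 1

Answer: 1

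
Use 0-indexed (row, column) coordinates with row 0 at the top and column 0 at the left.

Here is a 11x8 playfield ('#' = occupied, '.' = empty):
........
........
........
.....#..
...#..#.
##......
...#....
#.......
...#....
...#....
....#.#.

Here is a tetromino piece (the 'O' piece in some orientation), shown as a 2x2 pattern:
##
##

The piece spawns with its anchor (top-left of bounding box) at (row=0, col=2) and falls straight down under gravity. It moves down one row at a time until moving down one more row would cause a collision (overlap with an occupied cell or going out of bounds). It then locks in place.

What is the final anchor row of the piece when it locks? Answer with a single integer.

Spawn at (row=0, col=2). Try each row:
  row 0: fits
  row 1: fits
  row 2: fits
  row 3: blocked -> lock at row 2

Answer: 2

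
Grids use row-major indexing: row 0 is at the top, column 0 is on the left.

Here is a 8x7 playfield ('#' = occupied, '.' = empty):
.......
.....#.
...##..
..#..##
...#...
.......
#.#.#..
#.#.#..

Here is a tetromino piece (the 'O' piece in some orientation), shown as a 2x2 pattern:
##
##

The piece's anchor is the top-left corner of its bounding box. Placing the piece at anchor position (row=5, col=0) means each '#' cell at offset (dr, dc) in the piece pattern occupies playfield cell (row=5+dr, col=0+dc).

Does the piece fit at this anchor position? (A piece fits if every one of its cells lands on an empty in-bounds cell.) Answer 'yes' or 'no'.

Answer: no

Derivation:
Check each piece cell at anchor (5, 0):
  offset (0,0) -> (5,0): empty -> OK
  offset (0,1) -> (5,1): empty -> OK
  offset (1,0) -> (6,0): occupied ('#') -> FAIL
  offset (1,1) -> (6,1): empty -> OK
All cells valid: no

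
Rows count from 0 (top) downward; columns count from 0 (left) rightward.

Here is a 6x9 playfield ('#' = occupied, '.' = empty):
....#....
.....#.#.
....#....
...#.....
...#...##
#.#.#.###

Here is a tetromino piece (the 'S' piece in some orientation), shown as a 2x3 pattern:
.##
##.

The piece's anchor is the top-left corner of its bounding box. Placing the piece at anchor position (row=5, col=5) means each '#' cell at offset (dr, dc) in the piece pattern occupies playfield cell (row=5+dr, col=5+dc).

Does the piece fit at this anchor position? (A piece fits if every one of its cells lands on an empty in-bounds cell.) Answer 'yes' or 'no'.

Answer: no

Derivation:
Check each piece cell at anchor (5, 5):
  offset (0,1) -> (5,6): occupied ('#') -> FAIL
  offset (0,2) -> (5,7): occupied ('#') -> FAIL
  offset (1,0) -> (6,5): out of bounds -> FAIL
  offset (1,1) -> (6,6): out of bounds -> FAIL
All cells valid: no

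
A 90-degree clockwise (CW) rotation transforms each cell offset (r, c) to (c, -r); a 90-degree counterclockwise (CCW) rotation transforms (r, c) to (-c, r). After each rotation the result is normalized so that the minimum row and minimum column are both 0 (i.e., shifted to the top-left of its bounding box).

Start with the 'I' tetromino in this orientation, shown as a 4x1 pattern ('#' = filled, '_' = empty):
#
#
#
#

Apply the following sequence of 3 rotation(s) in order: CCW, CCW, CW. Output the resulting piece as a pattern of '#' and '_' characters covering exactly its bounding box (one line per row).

Start:
#
#
#
#
After rotation 1 (CCW):
####
After rotation 2 (CCW):
#
#
#
#
After rotation 3 (CW):
####

Answer: ####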